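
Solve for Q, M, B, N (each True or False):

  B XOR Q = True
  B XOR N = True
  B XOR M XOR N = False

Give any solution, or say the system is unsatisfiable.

Q = False; M = True; B = True; N = False

B XOR Q = T XOR F = True ✓
B XOR N = T XOR F = True ✓
B XOR M XOR N = T XOR T XOR F = False ✓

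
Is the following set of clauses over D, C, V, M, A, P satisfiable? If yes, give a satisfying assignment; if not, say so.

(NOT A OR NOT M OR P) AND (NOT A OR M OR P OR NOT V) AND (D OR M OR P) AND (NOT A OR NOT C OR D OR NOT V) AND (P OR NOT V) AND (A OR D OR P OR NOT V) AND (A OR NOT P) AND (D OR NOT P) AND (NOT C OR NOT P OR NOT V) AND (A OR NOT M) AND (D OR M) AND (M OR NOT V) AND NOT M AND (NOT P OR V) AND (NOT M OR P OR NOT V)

Unit clause (NOT M) forces M = False.
In (D OR M) only D is left, so D = True.
In (M OR NOT V) only NOT V is left, so V = False.
In (NOT P OR V) only NOT P is left, so P = False.
Set C = True.
Set A = True.
All clauses satisfied.

D = True, C = True, V = False, M = False, A = True, P = False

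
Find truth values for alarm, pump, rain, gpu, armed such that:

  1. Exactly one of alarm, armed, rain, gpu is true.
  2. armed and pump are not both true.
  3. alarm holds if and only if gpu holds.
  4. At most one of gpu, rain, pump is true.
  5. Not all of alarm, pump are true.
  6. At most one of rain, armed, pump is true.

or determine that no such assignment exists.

alarm = False, pump = False, rain = False, gpu = False, armed = True

  (1) {alarm, armed, rain, gpu}: 1 true — exactly one ✓
  (2) armed=T, pump=F — not both ✓
  (3) alarm=F, gpu=F — same ✓
  (4) {gpu, rain, pump}: 0 true — at most one ✓
  (5) {alarm, pump}: 0/2 true — not all ✓
  (6) {rain, armed, pump}: 1 true — at most one ✓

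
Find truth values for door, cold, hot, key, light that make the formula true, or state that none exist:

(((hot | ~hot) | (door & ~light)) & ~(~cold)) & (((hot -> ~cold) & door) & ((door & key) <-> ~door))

door = True, cold = True, hot = False, key = False, light = True

  ((hot | ~hot) | (door & ~light)) & ~(~cold) = True
    (hot | ~hot) | (door & ~light) = True
      hot | ~hot = True
        ~hot = True
      door & ~light = False
        ~light = False
    ~(~cold) = True
      ~cold = False
  ((hot -> ~cold) & door) & ((door & key) <-> ~door) = True
    (hot -> ~cold) & door = True
      hot -> ~cold = True
        ~cold = False
    (door & key) <-> ~door = True
      door & key = False
      ~door = False
Both conjuncts True, so the formula holds.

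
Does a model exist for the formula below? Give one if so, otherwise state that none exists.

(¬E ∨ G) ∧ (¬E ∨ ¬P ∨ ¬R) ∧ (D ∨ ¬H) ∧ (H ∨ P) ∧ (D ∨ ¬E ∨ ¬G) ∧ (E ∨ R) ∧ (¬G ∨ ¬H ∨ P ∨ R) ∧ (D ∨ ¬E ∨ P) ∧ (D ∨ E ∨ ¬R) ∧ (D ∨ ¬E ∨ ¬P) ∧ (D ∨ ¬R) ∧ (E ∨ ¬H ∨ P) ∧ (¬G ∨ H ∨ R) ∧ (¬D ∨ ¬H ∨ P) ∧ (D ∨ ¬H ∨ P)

Set E = False.
  then (E ∨ R) forces R = True.
  then (D ∨ E ∨ ¬R) forces D = True.
Try P = False:
  (H ∨ P) forces H = True.
  clause (E ∨ ¬H ∨ P) is falsified — backtrack.
So P = True.
Set G = True.
Set H = True.
All clauses satisfied.

E = False; P = True; G = True; D = True; H = True; R = True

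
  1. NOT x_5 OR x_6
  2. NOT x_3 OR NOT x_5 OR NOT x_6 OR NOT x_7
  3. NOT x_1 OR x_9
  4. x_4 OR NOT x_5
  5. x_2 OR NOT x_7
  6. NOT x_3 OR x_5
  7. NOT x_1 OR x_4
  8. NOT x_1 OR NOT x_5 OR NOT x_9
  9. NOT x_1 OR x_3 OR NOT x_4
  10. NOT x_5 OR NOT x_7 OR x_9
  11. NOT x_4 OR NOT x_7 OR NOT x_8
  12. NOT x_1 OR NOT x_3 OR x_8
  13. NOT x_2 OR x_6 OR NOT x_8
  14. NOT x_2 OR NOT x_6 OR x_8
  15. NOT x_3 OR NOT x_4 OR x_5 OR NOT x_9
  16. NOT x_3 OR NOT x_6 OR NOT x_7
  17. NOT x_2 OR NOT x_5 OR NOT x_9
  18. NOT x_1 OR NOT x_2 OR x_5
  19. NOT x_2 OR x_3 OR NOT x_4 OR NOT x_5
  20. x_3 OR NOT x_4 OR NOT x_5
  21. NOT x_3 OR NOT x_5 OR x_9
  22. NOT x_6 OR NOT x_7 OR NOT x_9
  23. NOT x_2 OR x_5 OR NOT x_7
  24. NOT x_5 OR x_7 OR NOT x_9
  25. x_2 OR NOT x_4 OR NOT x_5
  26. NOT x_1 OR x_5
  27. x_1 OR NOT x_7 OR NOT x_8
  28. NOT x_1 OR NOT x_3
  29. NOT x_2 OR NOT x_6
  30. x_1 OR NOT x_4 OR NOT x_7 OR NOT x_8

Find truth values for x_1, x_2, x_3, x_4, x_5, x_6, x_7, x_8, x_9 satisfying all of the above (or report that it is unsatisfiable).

Try x_1 = True:
  (NOT x_1 OR x_9) forces x_9 = True.
  (NOT x_1 OR x_4) forces x_4 = True.
  (NOT x_1 OR NOT x_5 OR NOT x_9) forces x_5 = False.
  clause (NOT x_1 OR x_5) is falsified — backtrack.
So x_1 = False.
Set x_2 = False.
  then (x_2 OR NOT x_7) forces x_7 = False.
Set x_3 = False.
Set x_4 = True.
  then (x_3 OR NOT x_4 OR NOT x_5) forces x_5 = False.
Set x_6 = True.
Set x_8 = True.
Set x_9 = True.
All clauses satisfied.

x_1 = False; x_2 = False; x_3 = False; x_4 = True; x_5 = False; x_6 = True; x_7 = False; x_8 = True; x_9 = True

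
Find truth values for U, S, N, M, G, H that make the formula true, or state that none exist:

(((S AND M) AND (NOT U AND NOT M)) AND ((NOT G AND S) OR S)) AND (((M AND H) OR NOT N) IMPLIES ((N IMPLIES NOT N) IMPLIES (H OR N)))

Case M = True: the conjunct NOT M is False.
Case M = False: the conjunct M is False.
Both cases fail — unsatisfiable.

Unsatisfiable — no assignment works.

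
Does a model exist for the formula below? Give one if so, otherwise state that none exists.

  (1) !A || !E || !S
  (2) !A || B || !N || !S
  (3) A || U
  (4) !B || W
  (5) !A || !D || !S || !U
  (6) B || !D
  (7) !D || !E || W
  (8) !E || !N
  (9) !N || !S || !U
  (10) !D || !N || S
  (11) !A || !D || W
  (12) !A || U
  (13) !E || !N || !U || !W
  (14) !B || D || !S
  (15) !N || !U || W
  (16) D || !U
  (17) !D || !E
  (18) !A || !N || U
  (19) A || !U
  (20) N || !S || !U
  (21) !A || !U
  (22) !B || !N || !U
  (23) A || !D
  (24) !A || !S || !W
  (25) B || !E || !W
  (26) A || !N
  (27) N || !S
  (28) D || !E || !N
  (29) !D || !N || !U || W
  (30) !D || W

UNSATISFIABLE

Case A = True:
  (!A || U) forces U = True.
  Clause (!A || !U) is falsified — contradiction.
Case A = False:
  (A || U) forces U = True.
  Clause (A || !U) is falsified — contradiction.
Both cases fail, so the formula is unsatisfiable.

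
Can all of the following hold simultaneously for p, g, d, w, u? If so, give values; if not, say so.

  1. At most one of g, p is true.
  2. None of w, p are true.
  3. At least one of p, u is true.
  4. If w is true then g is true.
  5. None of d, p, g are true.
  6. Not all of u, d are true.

p = False, g = False, d = False, w = False, u = True

  (1) {g, p}: 0 true — at most one ✓
  (2) {w, p}: 0 true — none ✓
  (3) {p, u}: 1 true — at least one ✓
  (4) w=F ⇒ g: vacuous ✓
  (5) {d, p, g}: 0 true — none ✓
  (6) {u, d}: 1/2 true — not all ✓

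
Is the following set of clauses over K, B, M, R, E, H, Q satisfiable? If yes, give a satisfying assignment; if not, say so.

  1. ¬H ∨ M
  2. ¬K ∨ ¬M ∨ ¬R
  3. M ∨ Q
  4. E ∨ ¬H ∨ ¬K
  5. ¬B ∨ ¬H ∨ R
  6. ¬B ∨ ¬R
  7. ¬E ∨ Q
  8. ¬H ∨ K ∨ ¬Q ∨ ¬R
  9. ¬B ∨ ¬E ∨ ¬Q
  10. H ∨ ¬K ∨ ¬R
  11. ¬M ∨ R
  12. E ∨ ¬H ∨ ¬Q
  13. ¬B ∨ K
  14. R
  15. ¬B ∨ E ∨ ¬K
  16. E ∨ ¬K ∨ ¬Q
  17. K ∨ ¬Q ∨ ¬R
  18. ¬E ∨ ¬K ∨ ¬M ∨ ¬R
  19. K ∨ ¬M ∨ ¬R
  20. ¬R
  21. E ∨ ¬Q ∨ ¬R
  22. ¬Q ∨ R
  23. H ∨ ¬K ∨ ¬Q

UNSATISFIABLE

Case R = True:
  Clause (¬R) is falsified — contradiction.
Case R = False:
  Clause (R) is falsified — contradiction.
Both cases fail, so the formula is unsatisfiable.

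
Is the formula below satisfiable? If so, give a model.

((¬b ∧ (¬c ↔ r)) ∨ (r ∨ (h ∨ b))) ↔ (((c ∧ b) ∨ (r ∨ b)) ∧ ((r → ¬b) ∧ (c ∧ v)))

b = False; r = True; h = False; v = True; c = True

  ((¬b ∧ (¬c ↔ r)) ∨ (r ∨ (h ∨ b))) ↔ (((c ∧ b) ∨ (r ∨ b)) ∧ ((r → ¬b) ∧ (c ∧ v))) = True
    (¬b ∧ (¬c ↔ r)) ∨ (r ∨ (h ∨ b)) = True
      ¬b ∧ (¬c ↔ r) = False
        ¬b = True
        ¬c ↔ r = False
          ¬c = False
      r ∨ (h ∨ b) = True
        h ∨ b = False
    ((c ∧ b) ∨ (r ∨ b)) ∧ ((r → ¬b) ∧ (c ∧ v)) = True
      (c ∧ b) ∨ (r ∨ b) = True
        c ∧ b = False
        r ∨ b = True
      (r → ¬b) ∧ (c ∧ v) = True
        r → ¬b = True
          ¬b = True
        c ∧ v = True
The formula evaluates to True.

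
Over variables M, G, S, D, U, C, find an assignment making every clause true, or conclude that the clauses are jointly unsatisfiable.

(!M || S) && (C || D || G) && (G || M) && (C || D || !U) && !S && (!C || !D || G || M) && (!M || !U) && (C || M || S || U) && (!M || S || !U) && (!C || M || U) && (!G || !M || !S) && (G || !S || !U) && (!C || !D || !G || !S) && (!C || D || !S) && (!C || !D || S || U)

M=F, G=T, S=F, D=F, U=T, C=T

Unit clause (!S) forces S = False.
In (!M || S) only !M is left, so M = False.
In (G || M) only G is left, so G = True.
Set D = False.
Try U = False:
  (C || M || S || U) forces C = True.
  clause (!C || M || U) is falsified — backtrack.
So U = True.
  then (C || D || !U) forces C = True.
All clauses satisfied.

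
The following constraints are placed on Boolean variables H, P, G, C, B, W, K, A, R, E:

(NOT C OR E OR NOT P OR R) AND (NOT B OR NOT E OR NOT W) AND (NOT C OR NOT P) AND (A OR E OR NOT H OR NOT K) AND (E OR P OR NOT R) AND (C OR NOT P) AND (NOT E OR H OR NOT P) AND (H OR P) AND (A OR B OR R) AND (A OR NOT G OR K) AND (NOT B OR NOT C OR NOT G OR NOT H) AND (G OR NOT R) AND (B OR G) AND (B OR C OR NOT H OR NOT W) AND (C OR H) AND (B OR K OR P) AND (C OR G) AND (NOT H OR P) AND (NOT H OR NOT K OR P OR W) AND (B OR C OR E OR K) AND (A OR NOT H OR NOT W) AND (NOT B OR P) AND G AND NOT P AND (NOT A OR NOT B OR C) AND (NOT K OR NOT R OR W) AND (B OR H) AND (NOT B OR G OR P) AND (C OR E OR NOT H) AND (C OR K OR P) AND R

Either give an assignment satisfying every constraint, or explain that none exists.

Case P = True:
  Clause (NOT P) is falsified — contradiction.
Case P = False:
  (H OR P) forces H = True.
  Clause (NOT H OR P) is falsified — contradiction.
Both cases fail, so the formula is unsatisfiable.

Unsatisfiable — no assignment works.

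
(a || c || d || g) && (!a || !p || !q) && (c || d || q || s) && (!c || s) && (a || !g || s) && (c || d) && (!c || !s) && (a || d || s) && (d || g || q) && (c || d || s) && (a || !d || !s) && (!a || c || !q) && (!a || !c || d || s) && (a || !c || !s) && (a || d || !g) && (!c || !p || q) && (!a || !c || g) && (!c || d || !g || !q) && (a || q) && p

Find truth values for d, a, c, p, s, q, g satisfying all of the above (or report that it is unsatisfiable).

d = True; a = True; c = False; p = True; s = False; q = False; g = False

Unit clause (p) forces p = True.
Try d = False:
  (c || d) forces c = True.
  (!c || s) forces s = True.
  clause (!c || !s) is falsified — backtrack.
So d = True.
Set a = True.
  then (!a || !p || !q) forces q = False.
  then (!c || !p || q) forces c = False.
Set s = False.
Set g = False.
All clauses satisfied.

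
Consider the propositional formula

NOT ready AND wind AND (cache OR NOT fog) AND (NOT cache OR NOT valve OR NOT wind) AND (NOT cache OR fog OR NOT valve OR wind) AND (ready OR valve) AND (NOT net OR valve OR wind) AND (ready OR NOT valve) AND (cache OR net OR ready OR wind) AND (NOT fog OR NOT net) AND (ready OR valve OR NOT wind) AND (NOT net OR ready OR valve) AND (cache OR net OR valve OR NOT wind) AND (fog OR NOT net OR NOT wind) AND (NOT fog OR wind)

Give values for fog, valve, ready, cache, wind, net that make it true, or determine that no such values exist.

Unsatisfiable

Case valve = True:
  (NOT ready) forces ready = False.
  Clause (ready OR NOT valve) is falsified — contradiction.
Case valve = False:
  (NOT ready) forces ready = False.
  Clause (ready OR valve) is falsified — contradiction.
Both cases fail, so the formula is unsatisfiable.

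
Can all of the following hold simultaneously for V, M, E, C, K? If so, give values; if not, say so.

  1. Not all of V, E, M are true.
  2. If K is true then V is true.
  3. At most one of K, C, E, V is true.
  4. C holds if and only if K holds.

V=T; M=F; E=F; C=F; K=F

  (1) {V, E, M}: 1/3 true — not all ✓
  (2) K=F ⇒ V: vacuous ✓
  (3) {K, C, E, V}: 1 true — at most one ✓
  (4) C=F, K=F — same ✓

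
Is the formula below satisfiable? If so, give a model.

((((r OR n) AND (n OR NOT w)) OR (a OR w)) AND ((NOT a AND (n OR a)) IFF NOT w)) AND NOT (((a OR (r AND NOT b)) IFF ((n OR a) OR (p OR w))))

p=T; n=F; a=F; b=T; w=T; r=F

  (((r OR n) AND (n OR NOT w)) OR (a OR w)) AND ((NOT a AND (n OR a)) IFF NOT w) = True
    ((r OR n) AND (n OR NOT w)) OR (a OR w) = True
      (r OR n) AND (n OR NOT w) = False
        r OR n = False
        n OR NOT w = False
          NOT w = False
      a OR w = True
    (NOT a AND (n OR a)) IFF NOT w = True
      NOT a AND (n OR a) = False
        NOT a = True
        n OR a = False
      NOT w = False
  NOT (((a OR (r AND NOT b)) IFF ((n OR a) OR (p OR w)))) = True
    (a OR (r AND NOT b)) IFF ((n OR a) OR (p OR w)) = False
      a OR (r AND NOT b) = False
        r AND NOT b = False
          NOT b = False
      (n OR a) OR (p OR w) = True
        n OR a = False
        p OR w = True
Both conjuncts True, so the formula holds.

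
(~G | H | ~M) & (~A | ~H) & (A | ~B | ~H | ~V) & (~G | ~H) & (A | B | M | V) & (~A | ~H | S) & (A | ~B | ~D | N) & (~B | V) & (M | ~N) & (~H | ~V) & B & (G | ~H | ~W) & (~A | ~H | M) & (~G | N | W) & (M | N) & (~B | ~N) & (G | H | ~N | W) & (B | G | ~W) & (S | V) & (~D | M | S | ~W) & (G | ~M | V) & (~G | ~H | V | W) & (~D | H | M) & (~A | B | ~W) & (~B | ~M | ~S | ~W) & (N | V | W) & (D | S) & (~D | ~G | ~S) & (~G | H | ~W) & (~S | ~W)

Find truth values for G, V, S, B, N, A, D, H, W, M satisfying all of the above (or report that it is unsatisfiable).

G=F, V=T, S=F, B=T, N=F, A=T, D=T, H=F, W=T, M=T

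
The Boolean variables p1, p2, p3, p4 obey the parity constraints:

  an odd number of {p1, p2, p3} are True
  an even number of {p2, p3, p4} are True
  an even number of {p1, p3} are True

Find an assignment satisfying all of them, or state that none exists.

p1 = True; p2 = True; p3 = True; p4 = False

{p1, p2, p3}: 3 true → odd ✓
{p2, p3, p4}: 2 true → even ✓
{p1, p3}: 2 true → even ✓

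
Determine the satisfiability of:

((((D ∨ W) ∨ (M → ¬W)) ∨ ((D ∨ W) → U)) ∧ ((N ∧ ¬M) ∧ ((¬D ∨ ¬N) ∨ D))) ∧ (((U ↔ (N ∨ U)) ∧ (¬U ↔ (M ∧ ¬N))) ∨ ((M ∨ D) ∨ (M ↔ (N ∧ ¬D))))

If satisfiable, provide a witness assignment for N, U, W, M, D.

N = True, U = True, W = False, M = False, D = False

  (((D ∨ W) ∨ (M → ¬W)) ∨ ((D ∨ W) → U)) ∧ ((N ∧ ¬M) ∧ ((¬D ∨ ¬N) ∨ D)) = True
    ((D ∨ W) ∨ (M → ¬W)) ∨ ((D ∨ W) → U) = True
      (D ∨ W) ∨ (M → ¬W) = True
        D ∨ W = False
        M → ¬W = True
          ¬W = True
      (D ∨ W) → U = True
        D ∨ W = False
    (N ∧ ¬M) ∧ ((¬D ∨ ¬N) ∨ D) = True
      N ∧ ¬M = True
        ¬M = True
      (¬D ∨ ¬N) ∨ D = True
        ¬D ∨ ¬N = True
          ¬D = True
          ¬N = False
  ((U ↔ (N ∨ U)) ∧ (¬U ↔ (M ∧ ¬N))) ∨ ((M ∨ D) ∨ (M ↔ (N ∧ ¬D))) = True
    (U ↔ (N ∨ U)) ∧ (¬U ↔ (M ∧ ¬N)) = True
      U ↔ (N ∨ U) = True
        N ∨ U = True
      ¬U ↔ (M ∧ ¬N) = True
        ¬U = False
        M ∧ ¬N = False
          ¬N = False
    (M ∨ D) ∨ (M ↔ (N ∧ ¬D)) = False
      M ∨ D = False
      M ↔ (N ∧ ¬D) = False
        N ∧ ¬D = True
          ¬D = True
Both conjuncts True, so the formula holds.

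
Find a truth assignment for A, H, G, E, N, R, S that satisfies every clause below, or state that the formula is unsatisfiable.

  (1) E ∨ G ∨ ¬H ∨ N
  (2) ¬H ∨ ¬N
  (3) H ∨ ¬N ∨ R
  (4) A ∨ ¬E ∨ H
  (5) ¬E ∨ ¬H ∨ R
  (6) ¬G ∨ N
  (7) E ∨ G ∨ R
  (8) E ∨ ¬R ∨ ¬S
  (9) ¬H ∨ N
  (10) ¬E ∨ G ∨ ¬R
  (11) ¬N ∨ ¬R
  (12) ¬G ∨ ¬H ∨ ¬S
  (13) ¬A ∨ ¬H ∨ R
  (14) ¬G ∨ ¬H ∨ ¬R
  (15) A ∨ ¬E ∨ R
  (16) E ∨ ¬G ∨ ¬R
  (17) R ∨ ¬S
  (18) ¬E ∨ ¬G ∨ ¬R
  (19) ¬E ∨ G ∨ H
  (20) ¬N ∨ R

Set A = False.
Try H = True:
  (¬H ∨ ¬N) forces N = False.
  clause (¬H ∨ N) is falsified — backtrack.
So H = False.
  then (A ∨ ¬E ∨ H) forces E = False.
Set G = False.
  then (E ∨ G ∨ R) forces R = True.
  then (E ∨ ¬R ∨ ¬S) forces S = False.
  then (¬N ∨ ¬R) forces N = False.
All clauses satisfied.

A = False; H = False; G = False; E = False; N = False; R = True; S = False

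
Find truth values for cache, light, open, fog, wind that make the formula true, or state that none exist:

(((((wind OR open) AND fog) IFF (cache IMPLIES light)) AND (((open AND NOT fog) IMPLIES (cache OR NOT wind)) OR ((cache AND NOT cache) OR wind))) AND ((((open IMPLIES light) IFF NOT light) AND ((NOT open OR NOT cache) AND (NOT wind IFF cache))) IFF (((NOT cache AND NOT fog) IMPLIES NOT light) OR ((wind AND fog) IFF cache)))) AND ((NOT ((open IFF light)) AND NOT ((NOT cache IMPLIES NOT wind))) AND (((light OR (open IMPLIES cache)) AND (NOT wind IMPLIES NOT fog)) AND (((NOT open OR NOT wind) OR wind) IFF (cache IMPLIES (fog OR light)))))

Case wind = True: the formula simplifies to ((fog IFF (cache IMPLIES light)) AND ((((open IMPLIES light) IFF NOT light) AND ((NOT open OR NOT cache) AND NOT cache)) IFF (((NOT cache AND NOT fog) IMPLIES NOT light) OR (fog IFF cache)))) AND ((NOT ((open IFF light)) AND NOT cache) AND ((light OR (open IMPLIES cache)) AND (cache IMPLIES (fog OR light)))).
  cache = True: the conjunct (((open IMPLIES light) IFF NOT light) AND ((NOT open OR NOT cache) AND NOT cache)) IFF (((NOT cache AND NOT fog) IMPLIES NOT light) OR (fog IFF cache)) becomes (((open IMPLIES light) IFF NOT light) AND False) IFF (True OR fog) = False.
  cache = False: simplifies to (fog AND (((open IMPLIES light) IFF NOT light) IFF ((NOT fog IMPLIES NOT light) OR NOT fog))) AND (NOT ((open IFF light)) AND (light OR NOT open)).
    fog = True: simplifies to ((open IMPLIES light) IFF NOT light) AND (NOT ((open IFF light)) AND (light OR NOT open)).
      light = True: the conjunct (open IMPLIES light) IFF NOT light becomes (open IMPLIES True) IFF NOT True = False.
      light = False: simplifies to NOT open AND (NOT (NOT open) AND NOT open).
        open = True: the conjunct NOT open is False.
        open = False: the conjunct NOT (NOT open) becomes NOT (NOT False) = False.
    fog = False: the conjunct fog is False.
Case wind = False: the conjunct NOT ((NOT cache IMPLIES NOT wind)) becomes NOT ((NOT cache IMPLIES True)) = False.
Both cases fail — unsatisfiable.

The formula is unsatisfiable.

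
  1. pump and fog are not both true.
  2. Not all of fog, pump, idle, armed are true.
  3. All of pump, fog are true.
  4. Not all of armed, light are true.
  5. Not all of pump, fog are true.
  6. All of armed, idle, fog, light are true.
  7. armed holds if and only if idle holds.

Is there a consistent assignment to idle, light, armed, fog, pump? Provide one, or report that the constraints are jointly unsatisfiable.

Case fog = True:
  (1) with fog=T forces pump = False.
  Constraint (3) is violated (pump=F) — contradiction.
Case fog = False:
  Constraint (3) is violated (fog=F) — contradiction.
Both cases fail — unsatisfiable.

Unsatisfiable — no assignment works.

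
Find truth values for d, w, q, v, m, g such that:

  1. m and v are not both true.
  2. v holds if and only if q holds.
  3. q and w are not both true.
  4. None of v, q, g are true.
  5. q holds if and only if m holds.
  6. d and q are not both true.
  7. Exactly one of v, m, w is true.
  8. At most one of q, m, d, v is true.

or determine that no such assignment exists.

d = False, w = True, q = False, v = False, m = False, g = False

  (1) m=F, v=F — not both ✓
  (2) v=F, q=F — same ✓
  (3) q=F, w=T — not both ✓
  (4) {v, q, g}: 0 true — none ✓
  (5) q=F, m=F — same ✓
  (6) d=F, q=F — not both ✓
  (7) {v, m, w}: 1 true — exactly one ✓
  (8) {q, m, d, v}: 0 true — at most one ✓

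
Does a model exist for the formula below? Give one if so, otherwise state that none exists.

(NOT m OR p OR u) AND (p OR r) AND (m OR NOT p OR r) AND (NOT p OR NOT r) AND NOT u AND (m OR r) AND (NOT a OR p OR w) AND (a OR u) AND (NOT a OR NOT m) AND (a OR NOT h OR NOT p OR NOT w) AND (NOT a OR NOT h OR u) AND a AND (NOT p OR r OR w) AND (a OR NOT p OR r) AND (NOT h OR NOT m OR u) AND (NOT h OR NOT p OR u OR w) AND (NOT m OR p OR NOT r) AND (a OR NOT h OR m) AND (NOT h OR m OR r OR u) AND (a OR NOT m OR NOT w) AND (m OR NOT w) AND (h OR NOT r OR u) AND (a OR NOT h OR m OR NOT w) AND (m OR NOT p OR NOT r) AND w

UNSATISFIABLE

Case w = True:
  (NOT u) forces u = False.
  (a OR u) forces a = True.
  (NOT a OR NOT m) forces m = False.
  Clause (m OR NOT w) is falsified — contradiction.
Case w = False:
  Clause (w) is falsified — contradiction.
Both cases fail, so the formula is unsatisfiable.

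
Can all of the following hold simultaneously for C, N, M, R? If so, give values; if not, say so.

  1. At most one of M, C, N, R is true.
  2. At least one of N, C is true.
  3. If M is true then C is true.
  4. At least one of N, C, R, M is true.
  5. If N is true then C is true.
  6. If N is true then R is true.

C = True; N = False; M = False; R = False

  (1) {M, C, N, R}: 1 true — at most one ✓
  (2) {N, C}: 1 true — at least one ✓
  (3) M=F ⇒ C: vacuous ✓
  (4) {N, C, R, M}: 1 true — at least one ✓
  (5) N=F ⇒ C: vacuous ✓
  (6) N=F ⇒ R: vacuous ✓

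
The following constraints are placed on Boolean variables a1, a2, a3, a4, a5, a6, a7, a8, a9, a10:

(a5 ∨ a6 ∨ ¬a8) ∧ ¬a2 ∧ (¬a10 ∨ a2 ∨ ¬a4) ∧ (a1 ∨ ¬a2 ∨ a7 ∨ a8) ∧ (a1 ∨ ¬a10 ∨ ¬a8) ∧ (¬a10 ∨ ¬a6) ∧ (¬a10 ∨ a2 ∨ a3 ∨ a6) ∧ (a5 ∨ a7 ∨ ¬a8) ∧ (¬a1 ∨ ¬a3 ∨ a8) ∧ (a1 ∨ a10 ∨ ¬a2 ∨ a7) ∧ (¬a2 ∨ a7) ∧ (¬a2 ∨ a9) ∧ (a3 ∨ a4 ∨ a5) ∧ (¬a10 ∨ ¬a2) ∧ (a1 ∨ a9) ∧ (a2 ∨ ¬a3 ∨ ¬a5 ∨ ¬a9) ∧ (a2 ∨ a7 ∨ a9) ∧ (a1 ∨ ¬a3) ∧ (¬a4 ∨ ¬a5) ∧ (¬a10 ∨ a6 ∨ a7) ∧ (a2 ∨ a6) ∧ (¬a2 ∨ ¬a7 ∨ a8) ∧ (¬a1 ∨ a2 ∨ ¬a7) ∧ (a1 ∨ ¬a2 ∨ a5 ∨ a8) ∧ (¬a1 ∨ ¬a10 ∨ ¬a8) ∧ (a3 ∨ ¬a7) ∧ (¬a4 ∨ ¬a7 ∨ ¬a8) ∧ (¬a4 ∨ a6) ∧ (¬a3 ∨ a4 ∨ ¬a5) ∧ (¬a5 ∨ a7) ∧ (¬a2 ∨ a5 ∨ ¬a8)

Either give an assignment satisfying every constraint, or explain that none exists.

Unit clause (¬a2) forces a2 = False.
In (a2 ∨ a6) only a6 is left, so a6 = True.
In (¬a10 ∨ ¬a6) only ¬a10 is left, so a10 = False.
Set a1 = False.
  then (a1 ∨ a9) forces a9 = True.
  then (a1 ∨ ¬a3) forces a3 = False.
  then (a3 ∨ ¬a7) forces a7 = False.
  then (¬a5 ∨ a7) forces a5 = False.
  then (a5 ∨ a7 ∨ ¬a8) forces a8 = False.
  then (a3 ∨ a4 ∨ a5) forces a4 = True.
All clauses satisfied.

a1 = False, a2 = False, a3 = False, a4 = True, a5 = False, a6 = True, a7 = False, a8 = False, a9 = True, a10 = False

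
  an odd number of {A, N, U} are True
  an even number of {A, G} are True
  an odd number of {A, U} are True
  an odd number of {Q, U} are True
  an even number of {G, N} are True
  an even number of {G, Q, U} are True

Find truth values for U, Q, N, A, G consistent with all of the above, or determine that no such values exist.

No satisfying assignment exists.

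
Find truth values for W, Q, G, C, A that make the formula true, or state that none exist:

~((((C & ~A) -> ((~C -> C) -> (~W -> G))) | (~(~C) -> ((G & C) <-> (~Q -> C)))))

W: False, Q: True, G: False, C: True, A: False

  ~((((C & ~A) -> ((~C -> C) -> (~W -> G))) | (~(~C) -> ((G & C) <-> (~Q -> C))))) = True
    ((C & ~A) -> ((~C -> C) -> (~W -> G))) | (~(~C) -> ((G & C) <-> (~Q -> C))) = False
      (C & ~A) -> ((~C -> C) -> (~W -> G)) = False
        C & ~A = True
          ~A = True
        (~C -> C) -> (~W -> G) = False
          ~C -> C = True
            ~C = False
          ~W -> G = False
            ~W = True
      ~(~C) -> ((G & C) <-> (~Q -> C)) = False
        ~(~C) = True
          ~C = False
        (G & C) <-> (~Q -> C) = False
          G & C = False
          ~Q -> C = True
            ~Q = False
The formula evaluates to True.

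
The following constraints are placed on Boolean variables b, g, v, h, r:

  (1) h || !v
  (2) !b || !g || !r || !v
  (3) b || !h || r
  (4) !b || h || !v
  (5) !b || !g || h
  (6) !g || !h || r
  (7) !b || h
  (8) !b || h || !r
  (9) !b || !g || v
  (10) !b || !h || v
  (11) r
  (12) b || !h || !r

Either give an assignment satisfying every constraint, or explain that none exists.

Unit clause (r) forces r = True.
Set b = False.
  then (b || !h || !r) forces h = False.
  then (h || !v) forces v = False.
Set g = False.
All clauses satisfied.

b=F; g=F; v=F; h=F; r=T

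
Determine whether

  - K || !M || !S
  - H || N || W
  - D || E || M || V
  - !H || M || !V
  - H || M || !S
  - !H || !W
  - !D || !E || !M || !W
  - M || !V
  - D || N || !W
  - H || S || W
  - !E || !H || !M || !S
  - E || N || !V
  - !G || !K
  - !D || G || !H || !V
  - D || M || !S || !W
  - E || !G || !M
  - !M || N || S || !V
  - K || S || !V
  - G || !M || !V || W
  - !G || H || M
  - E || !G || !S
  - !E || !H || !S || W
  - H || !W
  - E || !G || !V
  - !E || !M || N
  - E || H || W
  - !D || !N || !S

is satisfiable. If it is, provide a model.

E = True, N = False, H = True, G = True, K = False, S = False, V = False, W = False, D = False, M = False

Set E = True.
Set N = False.
  then (!E || !M || N) forces M = False.
  then (M || !V) forces V = False.
Try H = False:
  (H || N || W) forces W = True.
  clause (H || !W) is falsified — backtrack.
So H = True.
  then (!H || !W) forces W = False.
  then (!E || !H || !S || W) forces S = False.
Set G = True.
  then (!G || !K) forces K = False.
Set D = False.
All clauses satisfied.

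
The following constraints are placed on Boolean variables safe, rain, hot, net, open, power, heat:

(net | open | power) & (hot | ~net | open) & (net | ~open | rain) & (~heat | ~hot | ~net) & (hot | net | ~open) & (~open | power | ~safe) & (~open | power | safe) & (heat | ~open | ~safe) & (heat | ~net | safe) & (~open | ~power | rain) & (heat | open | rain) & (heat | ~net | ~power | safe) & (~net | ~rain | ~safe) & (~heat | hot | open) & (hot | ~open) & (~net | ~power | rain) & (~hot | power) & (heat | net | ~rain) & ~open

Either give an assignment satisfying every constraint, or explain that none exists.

Unit clause (~open) forces open = False.
Set safe = True.
Set rain = False.
  then (heat | open | rain) forces heat = True.
  then (~heat | hot | open) forces hot = True.
  then (~hot | power) forces power = True.
  then (~heat | ~hot | ~net) forces net = False.
All clauses satisfied.

safe = True, rain = False, hot = True, net = False, open = False, power = True, heat = True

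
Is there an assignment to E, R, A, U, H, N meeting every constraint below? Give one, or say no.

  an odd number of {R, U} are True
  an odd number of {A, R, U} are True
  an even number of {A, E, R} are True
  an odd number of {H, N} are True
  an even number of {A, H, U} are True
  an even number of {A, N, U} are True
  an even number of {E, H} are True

Unsatisfiable — no assignment works.

Adding constraints 4, 5, 6 mod 2: every variable appears an even number of times on the left, so the left side is 0.
But the right sides sum to 1 (mod 2). 0 ≠ 1 — the system is inconsistent.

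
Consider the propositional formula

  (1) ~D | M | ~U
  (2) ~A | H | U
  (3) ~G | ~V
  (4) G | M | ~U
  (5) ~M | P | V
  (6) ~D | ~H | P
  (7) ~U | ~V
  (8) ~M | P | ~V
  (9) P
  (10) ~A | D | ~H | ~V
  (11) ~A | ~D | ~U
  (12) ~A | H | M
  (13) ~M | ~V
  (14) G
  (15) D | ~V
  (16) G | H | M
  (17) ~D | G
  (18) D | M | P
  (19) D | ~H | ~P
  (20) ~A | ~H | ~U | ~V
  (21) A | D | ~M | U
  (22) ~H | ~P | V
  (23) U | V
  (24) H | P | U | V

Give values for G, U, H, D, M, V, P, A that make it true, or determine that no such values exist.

G=T, U=T, H=F, D=F, M=T, V=F, P=T, A=T

Unit clause (P) forces P = True.
Unit clause (G) forces G = True.
In (~G | ~V) only ~V is left, so V = False.
In (~H | ~P | V) only ~H is left, so H = False.
In (U | V) only U is left, so U = True.
Set D = False.
Set M = True.
Set A = True.
All clauses satisfied.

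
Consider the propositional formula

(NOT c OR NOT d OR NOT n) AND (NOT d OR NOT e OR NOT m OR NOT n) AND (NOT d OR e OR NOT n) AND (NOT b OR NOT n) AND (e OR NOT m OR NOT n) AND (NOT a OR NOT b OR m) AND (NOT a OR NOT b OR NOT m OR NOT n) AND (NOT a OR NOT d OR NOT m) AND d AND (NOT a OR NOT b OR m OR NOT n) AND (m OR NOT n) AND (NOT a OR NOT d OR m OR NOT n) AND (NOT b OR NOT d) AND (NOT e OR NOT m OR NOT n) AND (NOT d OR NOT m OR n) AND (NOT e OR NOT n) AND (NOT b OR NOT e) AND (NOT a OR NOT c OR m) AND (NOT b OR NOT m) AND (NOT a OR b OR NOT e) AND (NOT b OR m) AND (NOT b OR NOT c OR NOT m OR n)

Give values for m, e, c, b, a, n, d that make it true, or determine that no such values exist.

m=F, e=F, c=T, b=F, a=F, n=F, d=T

Unit clause (d) forces d = True.
In (NOT b OR NOT d) only NOT b is left, so b = False.
Try m = True:
  (NOT a OR NOT d OR NOT m) forces a = False.
  (NOT d OR NOT m OR n) forces n = True.
  (NOT c OR NOT d OR NOT n) forces c = False.
  (NOT d OR NOT e OR NOT m OR NOT n) forces e = False.
  clause (NOT d OR e OR NOT n) is falsified — backtrack.
So m = False.
  then (m OR NOT n) forces n = False.
Set e = False.
Set c = True.
  then (NOT a OR NOT c OR m) forces a = False.
All clauses satisfied.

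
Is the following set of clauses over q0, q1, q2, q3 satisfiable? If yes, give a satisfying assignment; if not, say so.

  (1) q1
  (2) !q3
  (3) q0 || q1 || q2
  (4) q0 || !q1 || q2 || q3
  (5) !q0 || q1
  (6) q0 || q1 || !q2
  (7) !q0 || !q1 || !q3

Unit clause (q1) forces q1 = True.
Unit clause (!q3) forces q3 = False.
Set q0 = True.
Set q2 = True.
Check each clause:
  (q1): q1 holds.
  (!q3): !q3 holds.
  (q0 || q1 || q2): q0 holds.
  (q0 || !q1 || q2 || q3): q0 holds.
  (!q0 || q1): q1 holds.
  (q0 || q1 || !q2): q0 holds.
  (!q0 || !q1 || !q3): !q3 holds.
All clauses satisfied.

q0: True; q1: True; q2: True; q3: False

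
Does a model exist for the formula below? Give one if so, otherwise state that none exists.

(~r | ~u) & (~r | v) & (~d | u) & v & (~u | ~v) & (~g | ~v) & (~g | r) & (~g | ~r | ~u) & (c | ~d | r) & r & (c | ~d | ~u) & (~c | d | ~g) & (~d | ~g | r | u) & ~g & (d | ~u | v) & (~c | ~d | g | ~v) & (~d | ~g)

Unit clause (v) forces v = True.
In (~u | ~v) only ~u is left, so u = False.
In (~g | ~v) only ~g is left, so g = False.
Unit clause (r) forces r = True.
In (~d | u) only ~d is left, so d = False.
Set c = True.
All clauses satisfied.

g=F, u=F, c=T, d=F, v=T, r=T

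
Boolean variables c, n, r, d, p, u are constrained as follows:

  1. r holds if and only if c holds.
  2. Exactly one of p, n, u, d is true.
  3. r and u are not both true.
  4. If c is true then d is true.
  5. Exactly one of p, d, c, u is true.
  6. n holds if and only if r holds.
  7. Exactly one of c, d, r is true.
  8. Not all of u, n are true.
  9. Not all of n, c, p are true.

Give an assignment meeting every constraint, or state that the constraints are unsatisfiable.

c=F, n=F, r=F, d=T, p=F, u=F

  (1) r=F, c=F — same ✓
  (2) {p, n, u, d}: 1 true — exactly one ✓
  (3) r=F, u=F — not both ✓
  (4) c=F ⇒ d: vacuous ✓
  (5) {p, d, c, u}: 1 true — exactly one ✓
  (6) n=F, r=F — same ✓
  (7) {c, d, r}: 1 true — exactly one ✓
  (8) {u, n}: 0/2 true — not all ✓
  (9) {n, c, p}: 0/3 true — not all ✓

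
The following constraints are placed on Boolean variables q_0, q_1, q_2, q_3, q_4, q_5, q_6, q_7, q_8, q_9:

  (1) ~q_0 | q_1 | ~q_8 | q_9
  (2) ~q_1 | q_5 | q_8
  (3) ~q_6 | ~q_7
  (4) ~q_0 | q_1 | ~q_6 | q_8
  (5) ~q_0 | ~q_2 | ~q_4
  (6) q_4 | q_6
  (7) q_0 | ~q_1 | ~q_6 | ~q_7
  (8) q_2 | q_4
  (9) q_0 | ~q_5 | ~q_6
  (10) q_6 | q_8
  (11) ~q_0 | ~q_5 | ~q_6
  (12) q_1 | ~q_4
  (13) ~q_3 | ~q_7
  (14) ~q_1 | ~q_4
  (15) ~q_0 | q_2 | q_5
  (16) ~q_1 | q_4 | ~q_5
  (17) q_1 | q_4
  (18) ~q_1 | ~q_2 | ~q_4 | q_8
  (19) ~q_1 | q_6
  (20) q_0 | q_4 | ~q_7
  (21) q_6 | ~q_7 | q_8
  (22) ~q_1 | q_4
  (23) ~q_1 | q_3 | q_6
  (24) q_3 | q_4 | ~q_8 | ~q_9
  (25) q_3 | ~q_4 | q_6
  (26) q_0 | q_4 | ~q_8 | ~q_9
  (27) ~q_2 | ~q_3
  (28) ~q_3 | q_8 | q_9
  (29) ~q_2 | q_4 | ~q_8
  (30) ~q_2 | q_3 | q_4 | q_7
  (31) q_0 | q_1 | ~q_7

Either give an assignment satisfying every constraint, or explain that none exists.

UNSATISFIABLE

Case q_1 = True:
  (~q_1 | ~q_4) forces q_4 = False.
  Clause (~q_1 | q_4) is falsified — contradiction.
Case q_1 = False:
  (q_1 | ~q_4) forces q_4 = False.
  Clause (q_1 | q_4) is falsified — contradiction.
Both cases fail, so the formula is unsatisfiable.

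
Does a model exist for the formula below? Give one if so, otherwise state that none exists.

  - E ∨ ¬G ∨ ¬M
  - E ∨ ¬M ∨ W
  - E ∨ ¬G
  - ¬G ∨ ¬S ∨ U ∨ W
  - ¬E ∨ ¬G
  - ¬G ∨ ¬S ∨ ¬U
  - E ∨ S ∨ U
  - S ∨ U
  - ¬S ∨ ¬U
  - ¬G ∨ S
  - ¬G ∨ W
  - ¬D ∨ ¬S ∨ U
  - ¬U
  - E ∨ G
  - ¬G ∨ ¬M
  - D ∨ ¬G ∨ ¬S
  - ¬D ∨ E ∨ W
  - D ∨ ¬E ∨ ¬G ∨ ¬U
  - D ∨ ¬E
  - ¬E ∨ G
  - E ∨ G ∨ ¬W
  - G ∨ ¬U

Case E = True:
  (¬E ∨ ¬G) forces G = False.
  Clause (¬E ∨ G) is falsified — contradiction.
Case E = False:
  (E ∨ ¬G) forces G = False.
  Clause (E ∨ G) is falsified — contradiction.
Both cases fail, so the formula is unsatisfiable.

Unsatisfiable — no assignment works.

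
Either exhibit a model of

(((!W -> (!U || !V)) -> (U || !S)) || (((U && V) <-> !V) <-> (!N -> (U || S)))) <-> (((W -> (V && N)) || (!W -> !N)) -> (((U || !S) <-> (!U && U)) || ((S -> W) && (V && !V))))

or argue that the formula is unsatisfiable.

N = True, U = False, W = False, S = True, V = True

  (((!W -> (!U || !V)) -> (U || !S)) || (((U && V) <-> !V) <-> (!N -> (U || S)))) <-> (((W -> (V && N)) || (!W -> !N)) -> (((U || !S) <-> (!U && U)) || ((S -> W) && (V && !V)))) = True
    ((!W -> (!U || !V)) -> (U || !S)) || (((U && V) <-> !V) <-> (!N -> (U || S))) = True
      (!W -> (!U || !V)) -> (U || !S) = False
        !W -> (!U || !V) = True
          !W = True
          !U || !V = True
            !U = True
            !V = False
        U || !S = False
          !S = False
      ((U && V) <-> !V) <-> (!N -> (U || S)) = True
        (U && V) <-> !V = True
          U && V = False
          !V = False
        !N -> (U || S) = True
          !N = False
          U || S = True
    ((W -> (V && N)) || (!W -> !N)) -> (((U || !S) <-> (!U && U)) || ((S -> W) && (V && !V))) = True
      (W -> (V && N)) || (!W -> !N) = True
        W -> (V && N) = True
          V && N = True
        !W -> !N = False
          !W = True
          !N = False
      ((U || !S) <-> (!U && U)) || ((S -> W) && (V && !V)) = True
        (U || !S) <-> (!U && U) = True
          U || !S = False
            !S = False
          !U && U = False
            !U = True
        (S -> W) && (V && !V) = False
          S -> W = False
          V && !V = False
            !V = False
The formula evaluates to True.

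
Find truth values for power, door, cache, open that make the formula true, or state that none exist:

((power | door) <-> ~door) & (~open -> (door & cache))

power = True, door = False, cache = True, open = True

  (power | door) <-> ~door = True
    power | door = True
    ~door = True
  ~open -> (door & cache) = True
    ~open = False
    door & cache = False
Both conjuncts True, so the formula holds.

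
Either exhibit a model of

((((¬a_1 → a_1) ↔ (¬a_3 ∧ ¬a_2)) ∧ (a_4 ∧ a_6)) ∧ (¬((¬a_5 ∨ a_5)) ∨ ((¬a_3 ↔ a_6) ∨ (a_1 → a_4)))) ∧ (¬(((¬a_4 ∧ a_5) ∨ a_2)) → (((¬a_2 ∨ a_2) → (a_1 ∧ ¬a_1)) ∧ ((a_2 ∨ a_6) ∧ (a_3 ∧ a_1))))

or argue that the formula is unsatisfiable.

a_1 = False; a_2 = True; a_3 = False; a_4 = True; a_5 = False; a_6 = True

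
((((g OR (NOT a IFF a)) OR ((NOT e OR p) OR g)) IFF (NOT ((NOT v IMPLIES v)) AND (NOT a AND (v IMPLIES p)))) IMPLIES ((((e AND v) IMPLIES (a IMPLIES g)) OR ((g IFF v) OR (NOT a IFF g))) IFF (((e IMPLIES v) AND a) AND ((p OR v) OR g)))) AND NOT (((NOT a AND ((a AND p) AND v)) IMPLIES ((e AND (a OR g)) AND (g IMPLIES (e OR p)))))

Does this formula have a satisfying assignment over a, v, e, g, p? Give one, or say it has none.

The conjunct NOT (((NOT a AND ((a AND p) AND v)) IMPLIES ((e AND (a OR g)) AND (g IMPLIES (e OR p))))) is unsatisfiable on its own:
  a = True: this becomes NOT ((False IMPLIES (e AND (g IMPLIES (e OR p))))) = False.
  a = False: this becomes NOT ((False IMPLIES ((e AND g) AND (g IMPLIES (e OR p))))) = False.
So the whole conjunction is unsatisfiable.

No satisfying assignment exists.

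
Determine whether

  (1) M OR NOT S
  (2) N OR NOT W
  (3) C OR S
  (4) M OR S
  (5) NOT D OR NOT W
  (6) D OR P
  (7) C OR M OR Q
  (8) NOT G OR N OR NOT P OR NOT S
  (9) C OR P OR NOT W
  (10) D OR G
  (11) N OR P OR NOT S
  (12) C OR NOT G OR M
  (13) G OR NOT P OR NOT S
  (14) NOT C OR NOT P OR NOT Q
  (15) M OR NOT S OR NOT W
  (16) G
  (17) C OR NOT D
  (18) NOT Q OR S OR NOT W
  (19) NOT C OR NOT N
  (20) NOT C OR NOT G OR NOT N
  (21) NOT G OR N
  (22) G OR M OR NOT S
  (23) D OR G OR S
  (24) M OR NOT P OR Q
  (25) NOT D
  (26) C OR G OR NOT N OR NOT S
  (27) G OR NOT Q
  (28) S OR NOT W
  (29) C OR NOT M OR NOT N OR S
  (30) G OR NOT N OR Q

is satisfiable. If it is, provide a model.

Q=F, M=T, D=F, C=F, G=T, N=T, W=T, P=T, S=T

Unit clause (G) forces G = True.
In (NOT G OR N) only N is left, so N = True.
Unit clause (NOT D) forces D = False.
In (D OR P) only P is left, so P = True.
In (NOT C OR NOT N) only NOT C is left, so C = False.
In (C OR S) only S is left, so S = True.
In (C OR NOT G OR M) only M is left, so M = True.
Set Q = False.
Set W = True.
All clauses satisfied.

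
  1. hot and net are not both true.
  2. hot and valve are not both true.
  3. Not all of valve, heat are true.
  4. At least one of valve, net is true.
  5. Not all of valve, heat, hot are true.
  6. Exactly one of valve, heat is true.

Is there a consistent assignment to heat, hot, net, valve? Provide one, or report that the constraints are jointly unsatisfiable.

heat=T, hot=F, net=T, valve=F

  (1) hot=F, net=T — not both ✓
  (2) hot=F, valve=F — not both ✓
  (3) {valve, heat}: 1/2 true — not all ✓
  (4) {valve, net}: 1 true — at least one ✓
  (5) {valve, heat, hot}: 1/3 true — not all ✓
  (6) {valve, heat}: 1 true — exactly one ✓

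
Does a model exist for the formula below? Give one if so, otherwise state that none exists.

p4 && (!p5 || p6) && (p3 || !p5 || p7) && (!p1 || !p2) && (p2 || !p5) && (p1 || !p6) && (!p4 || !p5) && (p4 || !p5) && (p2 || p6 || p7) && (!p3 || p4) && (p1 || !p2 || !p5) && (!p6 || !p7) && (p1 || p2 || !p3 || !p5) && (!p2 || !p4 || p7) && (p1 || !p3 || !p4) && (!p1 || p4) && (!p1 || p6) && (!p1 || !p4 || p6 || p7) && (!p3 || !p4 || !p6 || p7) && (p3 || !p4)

Case p4 = True:
  (!p4 || !p5) forces p5 = False.
  (p3 || !p4) forces p3 = True.
  (p1 || !p3 || !p4) forces p1 = True.
  (!p1 || !p2) forces p2 = False.
  (!p1 || p6) forces p6 = True.
  (!p6 || !p7) forces p7 = False.
  Clause (!p3 || !p4 || !p6 || p7) is falsified — contradiction.
Case p4 = False:
  Clause (p4) is falsified — contradiction.
Both cases fail, so the formula is unsatisfiable.

No satisfying assignment exists.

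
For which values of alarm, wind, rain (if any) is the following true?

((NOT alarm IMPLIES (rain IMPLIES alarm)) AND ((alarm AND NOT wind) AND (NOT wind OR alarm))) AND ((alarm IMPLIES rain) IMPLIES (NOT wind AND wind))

alarm = True, wind = False, rain = False

  (NOT alarm IMPLIES (rain IMPLIES alarm)) AND ((alarm AND NOT wind) AND (NOT wind OR alarm)) = True
    NOT alarm IMPLIES (rain IMPLIES alarm) = True
      NOT alarm = False
      rain IMPLIES alarm = True
    (alarm AND NOT wind) AND (NOT wind OR alarm) = True
      alarm AND NOT wind = True
        NOT wind = True
      NOT wind OR alarm = True
        NOT wind = True
  (alarm IMPLIES rain) IMPLIES (NOT wind AND wind) = True
    alarm IMPLIES rain = False
    NOT wind AND wind = False
      NOT wind = True
Both conjuncts True, so the formula holds.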